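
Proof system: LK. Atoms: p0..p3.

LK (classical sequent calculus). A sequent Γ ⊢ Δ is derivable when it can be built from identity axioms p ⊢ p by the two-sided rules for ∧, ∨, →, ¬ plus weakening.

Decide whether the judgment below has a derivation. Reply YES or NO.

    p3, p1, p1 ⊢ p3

Derivation (root first):
[WL] p3, p1, p1 ⊢ p3
  [WL] p3, p1 ⊢ p3
    [Ax] p3 ⊢ p3

Result: YES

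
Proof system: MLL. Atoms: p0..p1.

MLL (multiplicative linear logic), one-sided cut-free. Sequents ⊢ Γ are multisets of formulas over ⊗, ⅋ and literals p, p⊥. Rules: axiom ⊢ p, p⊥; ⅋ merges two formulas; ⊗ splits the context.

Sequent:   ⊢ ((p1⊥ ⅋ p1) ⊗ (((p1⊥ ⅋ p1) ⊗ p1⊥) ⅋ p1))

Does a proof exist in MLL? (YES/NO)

Derivation (root first):
[⊗]  ⊢ ((p1⊥ ⅋ p1) ⊗ (((p1⊥ ⅋ p1) ⊗ p1⊥) ⅋ p1))
  [⅋]  ⊢ (p1⊥ ⅋ p1)
    [Ax]  ⊢ p1, p1⊥
  [⅋]  ⊢ (((p1⊥ ⅋ p1) ⊗ p1⊥) ⅋ p1)
    [⊗]  ⊢ p1, ((p1⊥ ⅋ p1) ⊗ p1⊥)
      [⅋]  ⊢ (p1⊥ ⅋ p1)
        [Ax]  ⊢ p1, p1⊥
      [Ax]  ⊢ p1, p1⊥

Result: YES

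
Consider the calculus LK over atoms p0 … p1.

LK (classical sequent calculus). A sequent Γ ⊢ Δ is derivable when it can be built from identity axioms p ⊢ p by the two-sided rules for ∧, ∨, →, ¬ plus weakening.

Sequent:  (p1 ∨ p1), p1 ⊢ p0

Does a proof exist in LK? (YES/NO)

Search for a countermodel by truth-table:
  v=00: Γ:[(p1 ∨ p1)=F, p1=F] Δ:[p0=F] refutes=False
  v=01: Γ:[(p1 ∨ p1)=T, p1=T] Δ:[p0=F] refutes=True  ← countermodel

Result: NO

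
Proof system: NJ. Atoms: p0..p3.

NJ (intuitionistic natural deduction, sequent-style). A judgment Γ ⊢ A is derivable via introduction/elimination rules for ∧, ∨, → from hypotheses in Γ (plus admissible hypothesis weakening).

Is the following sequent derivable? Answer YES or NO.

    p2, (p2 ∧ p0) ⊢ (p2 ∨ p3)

Derivation (root first):
[∨I₁] p2, (p2 ∧ p0) ⊢ (p2 ∨ p3)
  [Wk] p2, (p2 ∧ p0) ⊢ p2
    [Ax] p2 ⊢ p2

Result: YES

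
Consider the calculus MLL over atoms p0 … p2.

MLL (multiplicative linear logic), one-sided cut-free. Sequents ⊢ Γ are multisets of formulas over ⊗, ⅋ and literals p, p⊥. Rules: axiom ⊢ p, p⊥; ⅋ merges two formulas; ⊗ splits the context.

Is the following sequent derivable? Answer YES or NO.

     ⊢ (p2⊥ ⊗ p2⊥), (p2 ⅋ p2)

Proof tree:
[⅋]  ⊢ (p2⊥ ⊗ p2⊥), (p2 ⅋ p2)
  [⊗]  ⊢ p2, p2, (p2⊥ ⊗ p2⊥)
    [Ax]  ⊢ p2, p2⊥
    [Ax]  ⊢ p2, p2⊥

Result: YES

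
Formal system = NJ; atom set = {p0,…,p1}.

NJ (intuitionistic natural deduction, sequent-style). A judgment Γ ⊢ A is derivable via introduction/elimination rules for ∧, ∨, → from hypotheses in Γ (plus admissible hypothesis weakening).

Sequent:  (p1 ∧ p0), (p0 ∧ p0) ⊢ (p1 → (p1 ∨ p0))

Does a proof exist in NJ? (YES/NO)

Proof tree:
[→I] (p1 ∧ p0), (p0 ∧ p0) ⊢ (p1 → (p1 ∨ p0))
  [∨I₁] p1, (p1 ∧ p0), (p0 ∧ p0) ⊢ (p1 ∨ p0)
    [Wk] p1, (p1 ∧ p0), (p0 ∧ p0) ⊢ p1
      [Wk] p1, (p1 ∧ p0) ⊢ p1
        [Ax] p1 ⊢ p1

Result: YES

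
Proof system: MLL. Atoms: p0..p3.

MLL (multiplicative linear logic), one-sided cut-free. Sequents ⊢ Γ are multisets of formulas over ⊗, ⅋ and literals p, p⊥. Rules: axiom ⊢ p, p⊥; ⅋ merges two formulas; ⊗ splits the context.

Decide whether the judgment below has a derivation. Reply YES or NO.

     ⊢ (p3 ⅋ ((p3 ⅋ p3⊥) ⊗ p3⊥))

Derivation trace:
[⅋]  ⊢ (p3 ⅋ ((p3 ⅋ p3⊥) ⊗ p3⊥))
  [⊗]  ⊢ p3, ((p3 ⅋ p3⊥) ⊗ p3⊥)
    [⅋]  ⊢ (p3 ⅋ p3⊥)
      [Ax]  ⊢ p3, p3⊥
    [Ax]  ⊢ p3, p3⊥

Result: YES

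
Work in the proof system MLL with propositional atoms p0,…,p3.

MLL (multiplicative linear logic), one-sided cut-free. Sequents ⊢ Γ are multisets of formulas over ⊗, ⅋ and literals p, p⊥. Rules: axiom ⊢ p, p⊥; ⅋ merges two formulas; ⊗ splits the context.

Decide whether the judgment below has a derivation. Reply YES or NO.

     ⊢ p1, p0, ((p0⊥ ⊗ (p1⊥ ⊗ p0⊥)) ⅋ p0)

Proof tree:
[⅋]  ⊢ p1, p0, ((p0⊥ ⊗ (p1⊥ ⊗ p0⊥)) ⅋ p0)
  [⊗]  ⊢ p0, p1, p0, (p0⊥ ⊗ (p1⊥ ⊗ p0⊥))
    [Ax]  ⊢ p0, p0⊥
    [⊗]  ⊢ p1, p0, (p1⊥ ⊗ p0⊥)
      [Ax]  ⊢ p1, p1⊥
      [Ax]  ⊢ p0, p0⊥

Result: YES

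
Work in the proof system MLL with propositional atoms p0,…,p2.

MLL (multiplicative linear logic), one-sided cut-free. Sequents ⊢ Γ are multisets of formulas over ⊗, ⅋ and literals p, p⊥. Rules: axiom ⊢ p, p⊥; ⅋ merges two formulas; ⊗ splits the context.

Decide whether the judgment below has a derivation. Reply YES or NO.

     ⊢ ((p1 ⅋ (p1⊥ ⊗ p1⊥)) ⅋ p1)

Proof tree:
[⅋]  ⊢ ((p1 ⅋ (p1⊥ ⊗ p1⊥)) ⅋ p1)
  [⅋]  ⊢ p1, (p1 ⅋ (p1⊥ ⊗ p1⊥))
    [⊗]  ⊢ p1, p1, (p1⊥ ⊗ p1⊥)
      [Ax]  ⊢ p1, p1⊥
      [Ax]  ⊢ p1, p1⊥

Result: YES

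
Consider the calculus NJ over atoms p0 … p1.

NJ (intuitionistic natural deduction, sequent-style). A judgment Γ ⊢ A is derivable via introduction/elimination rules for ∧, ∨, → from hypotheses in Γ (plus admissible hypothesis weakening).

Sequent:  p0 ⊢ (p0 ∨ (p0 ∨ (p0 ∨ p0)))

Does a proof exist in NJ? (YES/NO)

Derivation (root first):
[∨I₂] p0 ⊢ (p0 ∨ (p0 ∨ (p0 ∨ p0)))
  [∨I₂] p0 ⊢ (p0 ∨ (p0 ∨ p0))
    [∨I₂] p0 ⊢ (p0 ∨ p0)
      [Ax] p0 ⊢ p0

Result: YES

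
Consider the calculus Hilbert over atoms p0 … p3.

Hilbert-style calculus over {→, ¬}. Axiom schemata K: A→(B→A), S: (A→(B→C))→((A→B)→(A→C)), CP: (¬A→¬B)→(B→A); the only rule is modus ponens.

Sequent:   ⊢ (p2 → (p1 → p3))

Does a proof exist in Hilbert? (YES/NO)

Search for a countermodel by truth-table:
  v=0000: Γ:[] Δ:[(p2 → (p1 → p3))=T] refutes=False
  v=0001: Γ:[] Δ:[(p2 → (p1 → p3))=T] refutes=False
  v=0010: Γ:[] Δ:[(p2 → (p1 → p3))=T] refutes=False
  v=0011: Γ:[] Δ:[(p2 → (p1 → p3))=T] refutes=False
  v=0100: Γ:[] Δ:[(p2 → (p1 → p3))=T] refutes=False
  v=0101: Γ:[] Δ:[(p2 → (p1 → p3))=T] refutes=False
  v=0110: Γ:[] Δ:[(p2 → (p1 → p3))=F] refutes=True  ← countermodel

Result: NO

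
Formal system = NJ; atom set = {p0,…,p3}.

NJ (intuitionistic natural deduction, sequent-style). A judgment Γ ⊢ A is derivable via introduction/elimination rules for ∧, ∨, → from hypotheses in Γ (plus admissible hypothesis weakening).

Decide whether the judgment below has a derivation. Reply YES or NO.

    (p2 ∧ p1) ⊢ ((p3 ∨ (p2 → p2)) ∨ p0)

Derivation (root first):
[Wk] (p2 ∧ p1) ⊢ ((p3 ∨ (p2 → p2)) ∨ p0)
  [∨I₁]  ⊢ ((p3 ∨ (p2 → p2)) ∨ p0)
    [∨I₂]  ⊢ (p3 ∨ (p2 → p2))
      [→I]  ⊢ (p2 → p2)
        [Ax] p2 ⊢ p2

Result: YES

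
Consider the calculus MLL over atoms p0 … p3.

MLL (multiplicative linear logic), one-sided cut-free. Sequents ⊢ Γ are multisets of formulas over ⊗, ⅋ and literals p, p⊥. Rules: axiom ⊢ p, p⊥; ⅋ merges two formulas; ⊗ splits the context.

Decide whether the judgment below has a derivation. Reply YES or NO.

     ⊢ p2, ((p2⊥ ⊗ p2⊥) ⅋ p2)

Derivation (root first):
[⅋]  ⊢ p2, ((p2⊥ ⊗ p2⊥) ⅋ p2)
  [⊗]  ⊢ p2, p2, (p2⊥ ⊗ p2⊥)
    [Ax]  ⊢ p2, p2⊥
    [Ax]  ⊢ p2, p2⊥

Result: YES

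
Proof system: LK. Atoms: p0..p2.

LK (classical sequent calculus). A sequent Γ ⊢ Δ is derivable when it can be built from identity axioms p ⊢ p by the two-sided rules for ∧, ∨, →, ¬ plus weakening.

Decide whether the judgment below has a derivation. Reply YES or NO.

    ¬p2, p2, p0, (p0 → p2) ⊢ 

Derivation trace:
[→L] ¬p2, p2, p0, (p0 → p2) ⊢ 
  [Ax] p0 ⊢ p0
  [WL] p2, ¬p2, p2 ⊢ 
    [¬L] p2, ¬p2 ⊢ 
      [Ax] p2 ⊢ p2

Result: YES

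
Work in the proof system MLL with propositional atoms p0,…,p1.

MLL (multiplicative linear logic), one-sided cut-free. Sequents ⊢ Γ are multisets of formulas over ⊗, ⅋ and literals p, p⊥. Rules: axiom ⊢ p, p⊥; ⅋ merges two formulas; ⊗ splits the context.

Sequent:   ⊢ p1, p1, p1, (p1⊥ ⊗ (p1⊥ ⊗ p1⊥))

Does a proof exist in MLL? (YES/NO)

Proof tree:
[⊗]  ⊢ p1, p1, p1, (p1⊥ ⊗ (p1⊥ ⊗ p1⊥))
  [Ax]  ⊢ p1, p1⊥
  [⊗]  ⊢ p1, p1, (p1⊥ ⊗ p1⊥)
    [Ax]  ⊢ p1, p1⊥
    [Ax]  ⊢ p1, p1⊥

Result: YES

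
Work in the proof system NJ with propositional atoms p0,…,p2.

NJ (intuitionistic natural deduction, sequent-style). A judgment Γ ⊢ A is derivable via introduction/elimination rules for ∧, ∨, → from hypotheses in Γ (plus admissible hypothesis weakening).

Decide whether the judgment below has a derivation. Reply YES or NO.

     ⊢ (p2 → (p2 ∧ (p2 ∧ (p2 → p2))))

Derivation (root first):
[→I]  ⊢ (p2 → (p2 ∧ (p2 ∧ (p2 → p2))))
  [∧I] p2 ⊢ (p2 ∧ (p2 ∧ (p2 → p2)))
    [Ax] p2 ⊢ p2
    [∧I] p2 ⊢ (p2 ∧ (p2 → p2))
      [Ax] p2 ⊢ p2
      [→I]  ⊢ (p2 → p2)
        [Ax] p2 ⊢ p2

Result: YES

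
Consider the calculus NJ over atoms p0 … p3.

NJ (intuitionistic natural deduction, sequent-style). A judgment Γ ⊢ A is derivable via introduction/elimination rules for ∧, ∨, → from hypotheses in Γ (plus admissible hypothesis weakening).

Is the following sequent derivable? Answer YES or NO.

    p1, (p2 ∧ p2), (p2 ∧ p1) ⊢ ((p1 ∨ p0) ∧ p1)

Derivation trace:
[∧I] p1, (p2 ∧ p2), (p2 ∧ p1) ⊢ ((p1 ∨ p0) ∧ p1)
  [Wk] p1, (p2 ∧ p1) ⊢ (p1 ∨ p0)
    [∨I₁] p1 ⊢ (p1 ∨ p0)
      [Ax] p1 ⊢ p1
  [Wk] p1, (p2 ∧ p2) ⊢ p1
    [Ax] p1 ⊢ p1

Result: YES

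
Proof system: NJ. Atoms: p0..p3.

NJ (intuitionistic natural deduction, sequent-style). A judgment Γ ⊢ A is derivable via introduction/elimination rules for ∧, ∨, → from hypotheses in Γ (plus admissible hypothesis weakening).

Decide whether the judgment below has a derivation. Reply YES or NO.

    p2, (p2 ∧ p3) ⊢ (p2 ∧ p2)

Proof tree:
[Wk] p2, (p2 ∧ p3) ⊢ (p2 ∧ p2)
  [→E] p2 ⊢ (p2 ∧ p2)
    [→I]  ⊢ (p2 → (p2 ∧ p2))
      [∧I] p2 ⊢ (p2 ∧ p2)
        [Ax] p2 ⊢ p2
        [Ax] p2 ⊢ p2
    [Ax] p2 ⊢ p2

Result: YES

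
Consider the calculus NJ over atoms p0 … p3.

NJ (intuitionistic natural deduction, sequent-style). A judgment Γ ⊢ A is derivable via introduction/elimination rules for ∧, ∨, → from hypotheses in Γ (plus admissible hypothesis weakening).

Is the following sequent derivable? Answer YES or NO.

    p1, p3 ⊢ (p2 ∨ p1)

Derivation trace:
[∨I₂] p1, p3 ⊢ (p2 ∨ p1)
  [Wk] p1, p3 ⊢ p1
    [Ax] p1 ⊢ p1

Result: YES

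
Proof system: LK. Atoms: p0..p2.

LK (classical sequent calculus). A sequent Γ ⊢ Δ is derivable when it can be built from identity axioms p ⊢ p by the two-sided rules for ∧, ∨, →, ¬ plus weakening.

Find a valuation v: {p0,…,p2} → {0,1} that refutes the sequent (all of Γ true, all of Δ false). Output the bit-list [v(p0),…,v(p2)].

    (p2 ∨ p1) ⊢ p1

Enumerate valuations to refute Γ ⊢ Δ:
  v=000: Γ:[(p2 ∨ p1)=F] Δ:[p1=F] refutes=False
  v=001: Γ:[(p2 ∨ p1)=T] Δ:[p1=F] refutes=True  ← countermodel

Result: [0, 0, 1]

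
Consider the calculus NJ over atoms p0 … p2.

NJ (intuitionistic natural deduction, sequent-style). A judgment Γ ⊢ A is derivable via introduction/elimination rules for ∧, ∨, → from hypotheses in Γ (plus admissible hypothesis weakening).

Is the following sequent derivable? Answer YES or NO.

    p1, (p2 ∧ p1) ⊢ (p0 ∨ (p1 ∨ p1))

Proof tree:
[∨I₂] p1, (p2 ∧ p1) ⊢ (p0 ∨ (p1 ∨ p1))
  [Wk] p1, (p2 ∧ p1) ⊢ (p1 ∨ p1)
    [∨I₁] p1 ⊢ (p1 ∨ p1)
      [Ax] p1 ⊢ p1

Result: YES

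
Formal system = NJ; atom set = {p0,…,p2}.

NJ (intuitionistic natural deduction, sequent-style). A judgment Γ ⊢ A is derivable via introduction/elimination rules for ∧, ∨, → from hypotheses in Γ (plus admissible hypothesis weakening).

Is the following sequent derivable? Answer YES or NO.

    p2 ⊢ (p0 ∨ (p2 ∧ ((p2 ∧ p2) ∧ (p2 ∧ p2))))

Derivation trace:
[∨I₂] p2 ⊢ (p0 ∨ (p2 ∧ ((p2 ∧ p2) ∧ (p2 ∧ p2))))
  [∧I] p2 ⊢ (p2 ∧ ((p2 ∧ p2) ∧ (p2 ∧ p2)))
    [Ax] p2 ⊢ p2
    [∧I] p2 ⊢ ((p2 ∧ p2) ∧ (p2 ∧ p2))
      [∧I] p2 ⊢ (p2 ∧ p2)
        [Ax] p2 ⊢ p2
        [Ax] p2 ⊢ p2
      [∧I] p2 ⊢ (p2 ∧ p2)
        [Ax] p2 ⊢ p2
        [Ax] p2 ⊢ p2

Result: YES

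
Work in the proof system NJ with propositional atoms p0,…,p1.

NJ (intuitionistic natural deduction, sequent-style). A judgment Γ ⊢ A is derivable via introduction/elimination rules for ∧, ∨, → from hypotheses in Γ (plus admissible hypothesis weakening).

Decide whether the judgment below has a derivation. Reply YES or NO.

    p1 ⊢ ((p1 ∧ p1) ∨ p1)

Proof tree:
[∨I₁] p1 ⊢ ((p1 ∧ p1) ∨ p1)
  [∧I] p1 ⊢ (p1 ∧ p1)
    [Ax] p1 ⊢ p1
    [Ax] p1 ⊢ p1

Result: YES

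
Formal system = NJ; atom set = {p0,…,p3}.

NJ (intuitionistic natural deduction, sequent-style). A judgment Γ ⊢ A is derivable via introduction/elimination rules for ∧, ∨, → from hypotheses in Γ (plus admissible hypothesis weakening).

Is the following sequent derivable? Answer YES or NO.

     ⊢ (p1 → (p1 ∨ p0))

Derivation trace:
[→I]  ⊢ (p1 → (p1 ∨ p0))
  [∨I₁] p1 ⊢ (p1 ∨ p0)
    [Ax] p1 ⊢ p1

Result: YES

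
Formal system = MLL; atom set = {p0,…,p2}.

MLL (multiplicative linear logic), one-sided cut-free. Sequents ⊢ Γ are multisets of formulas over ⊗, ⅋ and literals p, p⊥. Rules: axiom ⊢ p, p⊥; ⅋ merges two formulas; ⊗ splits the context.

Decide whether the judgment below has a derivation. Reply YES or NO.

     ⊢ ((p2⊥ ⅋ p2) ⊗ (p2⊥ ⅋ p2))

Derivation (root first):
[⊗]  ⊢ ((p2⊥ ⅋ p2) ⊗ (p2⊥ ⅋ p2))
  [⅋]  ⊢ (p2⊥ ⅋ p2)
    [Ax]  ⊢ p2, p2⊥
  [⅋]  ⊢ (p2⊥ ⅋ p2)
    [Ax]  ⊢ p2, p2⊥

Result: YES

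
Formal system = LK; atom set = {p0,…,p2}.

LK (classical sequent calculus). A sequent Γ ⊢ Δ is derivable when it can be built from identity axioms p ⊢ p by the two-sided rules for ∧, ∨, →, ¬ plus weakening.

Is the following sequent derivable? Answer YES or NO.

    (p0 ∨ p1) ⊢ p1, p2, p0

Proof tree:
[∨L] (p0 ∨ p1) ⊢ p1, p2, p0
  [WR] p0 ⊢ p0, p0, p2
    [WR] p0 ⊢ p0, p0
      [Ax] p0 ⊢ p0
  [Ax] p1 ⊢ p1

Result: YES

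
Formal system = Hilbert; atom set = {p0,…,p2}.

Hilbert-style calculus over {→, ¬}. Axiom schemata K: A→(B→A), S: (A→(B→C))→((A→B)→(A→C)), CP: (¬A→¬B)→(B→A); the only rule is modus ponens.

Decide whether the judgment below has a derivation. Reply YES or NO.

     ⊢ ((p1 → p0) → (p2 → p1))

Truth-table refutation:
  v=000: Γ:[] Δ:[((p1 → p0) → (p2 → p1))=T] refutes=False
  v=001: Γ:[] Δ:[((p1 → p0) → (p2 → p1))=F] refutes=True  ← countermodel

Result: NO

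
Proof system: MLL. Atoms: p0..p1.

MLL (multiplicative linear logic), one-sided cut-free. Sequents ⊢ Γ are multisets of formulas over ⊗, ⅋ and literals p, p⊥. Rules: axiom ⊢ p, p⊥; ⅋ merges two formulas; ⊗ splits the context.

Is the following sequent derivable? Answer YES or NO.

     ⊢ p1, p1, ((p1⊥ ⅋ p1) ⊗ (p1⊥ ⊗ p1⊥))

Proof tree:
[⊗]  ⊢ p1, p1, ((p1⊥ ⅋ p1) ⊗ (p1⊥ ⊗ p1⊥))
  [⅋]  ⊢ (p1⊥ ⅋ p1)
    [Ax]  ⊢ p1, p1⊥
  [⊗]  ⊢ p1, p1, (p1⊥ ⊗ p1⊥)
    [Ax]  ⊢ p1, p1⊥
    [Ax]  ⊢ p1, p1⊥

Result: YES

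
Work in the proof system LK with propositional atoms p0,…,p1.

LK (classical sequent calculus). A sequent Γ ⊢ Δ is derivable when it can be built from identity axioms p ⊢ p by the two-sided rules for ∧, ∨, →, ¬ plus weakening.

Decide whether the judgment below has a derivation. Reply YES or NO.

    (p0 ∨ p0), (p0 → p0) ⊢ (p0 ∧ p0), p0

Proof tree:
[→L] (p0 ∨ p0), (p0 → p0) ⊢ (p0 ∧ p0), p0
  [∨L] (p0 ∨ p0) ⊢ (p0 ∧ p0), p0
    [Ax] p0 ⊢ p0
    [∧R] p0 ⊢ (p0 ∧ p0)
      [Ax] p0 ⊢ p0
      [Ax] p0 ⊢ p0
  [Ax] p0 ⊢ p0

Result: YES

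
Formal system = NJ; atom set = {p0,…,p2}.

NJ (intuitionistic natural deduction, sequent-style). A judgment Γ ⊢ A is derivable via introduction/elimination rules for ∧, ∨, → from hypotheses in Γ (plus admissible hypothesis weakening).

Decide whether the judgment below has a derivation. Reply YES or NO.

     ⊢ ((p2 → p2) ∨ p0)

Derivation trace:
[∨I₁]  ⊢ ((p2 → p2) ∨ p0)
  [→I]  ⊢ (p2 → p2)
    [Ax] p2 ⊢ p2

Result: YES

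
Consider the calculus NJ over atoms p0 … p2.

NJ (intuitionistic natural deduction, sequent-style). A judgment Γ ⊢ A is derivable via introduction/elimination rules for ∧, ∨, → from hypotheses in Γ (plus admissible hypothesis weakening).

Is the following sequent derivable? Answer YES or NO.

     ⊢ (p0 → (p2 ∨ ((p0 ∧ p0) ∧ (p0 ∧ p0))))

Derivation trace:
[→I]  ⊢ (p0 → (p2 ∨ ((p0 ∧ p0) ∧ (p0 ∧ p0))))
  [∨I₂] p0 ⊢ (p2 ∨ ((p0 ∧ p0) ∧ (p0 ∧ p0)))
    [∧I] p0 ⊢ ((p0 ∧ p0) ∧ (p0 ∧ p0))
      [∧I] p0 ⊢ (p0 ∧ p0)
        [Ax] p0 ⊢ p0
        [Ax] p0 ⊢ p0
      [∧I] p0 ⊢ (p0 ∧ p0)
        [Ax] p0 ⊢ p0
        [Ax] p0 ⊢ p0

Result: YES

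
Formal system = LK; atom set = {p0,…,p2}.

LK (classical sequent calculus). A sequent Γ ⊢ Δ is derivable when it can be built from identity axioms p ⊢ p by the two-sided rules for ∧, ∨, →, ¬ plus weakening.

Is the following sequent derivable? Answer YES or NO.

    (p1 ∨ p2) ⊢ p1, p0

Search for a countermodel by truth-table:
  v=000: Γ:[(p1 ∨ p2)=F] Δ:[p1=F, p0=F] refutes=False
  v=001: Γ:[(p1 ∨ p2)=T] Δ:[p1=F, p0=F] refutes=True  ← countermodel

Result: NO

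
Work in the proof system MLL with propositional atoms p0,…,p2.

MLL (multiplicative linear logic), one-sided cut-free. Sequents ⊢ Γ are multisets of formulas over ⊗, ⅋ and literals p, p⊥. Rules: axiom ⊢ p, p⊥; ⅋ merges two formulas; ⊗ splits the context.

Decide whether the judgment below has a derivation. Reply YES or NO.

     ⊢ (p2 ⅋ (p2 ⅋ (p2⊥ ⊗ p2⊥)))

Derivation (root first):
[⅋]  ⊢ (p2 ⅋ (p2 ⅋ (p2⊥ ⊗ p2⊥)))
  [⅋]  ⊢ p2, (p2 ⅋ (p2⊥ ⊗ p2⊥))
    [⊗]  ⊢ p2, p2, (p2⊥ ⊗ p2⊥)
      [Ax]  ⊢ p2, p2⊥
      [Ax]  ⊢ p2, p2⊥

Result: YES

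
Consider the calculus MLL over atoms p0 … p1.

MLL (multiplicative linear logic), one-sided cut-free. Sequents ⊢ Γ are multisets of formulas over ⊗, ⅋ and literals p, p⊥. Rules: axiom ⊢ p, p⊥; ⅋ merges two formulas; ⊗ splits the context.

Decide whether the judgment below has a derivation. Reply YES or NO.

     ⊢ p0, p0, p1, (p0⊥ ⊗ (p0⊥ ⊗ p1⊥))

Derivation (root first):
[⊗]  ⊢ p0, p0, p1, (p0⊥ ⊗ (p0⊥ ⊗ p1⊥))
  [Ax]  ⊢ p0, p0⊥
  [⊗]  ⊢ p0, p1, (p0⊥ ⊗ p1⊥)
    [Ax]  ⊢ p0, p0⊥
    [Ax]  ⊢ p1, p1⊥

Result: YES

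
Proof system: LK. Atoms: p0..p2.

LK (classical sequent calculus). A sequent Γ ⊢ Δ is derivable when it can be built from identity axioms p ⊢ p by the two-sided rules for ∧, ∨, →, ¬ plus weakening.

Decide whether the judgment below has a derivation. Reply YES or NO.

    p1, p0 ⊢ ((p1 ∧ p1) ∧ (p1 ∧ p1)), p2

Derivation trace:
[WL] p1, p0 ⊢ ((p1 ∧ p1) ∧ (p1 ∧ p1)), p2
  [WR] p1 ⊢ ((p1 ∧ p1) ∧ (p1 ∧ p1)), p2
    [∧R] p1 ⊢ ((p1 ∧ p1) ∧ (p1 ∧ p1))
      [∧R] p1 ⊢ (p1 ∧ p1)
        [Ax] p1 ⊢ p1
        [Ax] p1 ⊢ p1
      [∧R] p1 ⊢ (p1 ∧ p1)
        [Ax] p1 ⊢ p1
        [Ax] p1 ⊢ p1

Result: YES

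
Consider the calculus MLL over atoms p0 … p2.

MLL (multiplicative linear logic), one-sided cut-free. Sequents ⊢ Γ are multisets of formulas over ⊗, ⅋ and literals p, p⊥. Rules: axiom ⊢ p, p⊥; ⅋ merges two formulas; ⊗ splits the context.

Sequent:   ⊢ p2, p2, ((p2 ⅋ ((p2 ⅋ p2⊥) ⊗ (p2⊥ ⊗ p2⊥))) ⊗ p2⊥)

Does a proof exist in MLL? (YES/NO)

Derivation (root first):
[⊗]  ⊢ p2, p2, ((p2 ⅋ ((p2 ⅋ p2⊥) ⊗ (p2⊥ ⊗ p2⊥))) ⊗ p2⊥)
  [⅋]  ⊢ p2, (p2 ⅋ ((p2 ⅋ p2⊥) ⊗ (p2⊥ ⊗ p2⊥)))
    [⊗]  ⊢ p2, p2, ((p2 ⅋ p2⊥) ⊗ (p2⊥ ⊗ p2⊥))
      [⅋]  ⊢ (p2 ⅋ p2⊥)
        [Ax]  ⊢ p2, p2⊥
      [⊗]  ⊢ p2, p2, (p2⊥ ⊗ p2⊥)
        [Ax]  ⊢ p2, p2⊥
        [Ax]  ⊢ p2, p2⊥
  [Ax]  ⊢ p2, p2⊥

Result: YES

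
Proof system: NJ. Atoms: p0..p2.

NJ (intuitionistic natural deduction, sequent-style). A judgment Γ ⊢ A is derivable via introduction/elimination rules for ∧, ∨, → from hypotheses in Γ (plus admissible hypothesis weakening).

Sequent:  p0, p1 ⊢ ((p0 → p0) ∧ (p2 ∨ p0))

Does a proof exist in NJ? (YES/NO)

Derivation trace:
[Wk] p0, p1 ⊢ ((p0 → p0) ∧ (p2 ∨ p0))
  [∧I] p0 ⊢ ((p0 → p0) ∧ (p2 ∨ p0))
    [→I]  ⊢ (p0 → p0)
      [Ax] p0 ⊢ p0
    [∨I₂] p0 ⊢ (p2 ∨ p0)
      [Ax] p0 ⊢ p0

Result: YES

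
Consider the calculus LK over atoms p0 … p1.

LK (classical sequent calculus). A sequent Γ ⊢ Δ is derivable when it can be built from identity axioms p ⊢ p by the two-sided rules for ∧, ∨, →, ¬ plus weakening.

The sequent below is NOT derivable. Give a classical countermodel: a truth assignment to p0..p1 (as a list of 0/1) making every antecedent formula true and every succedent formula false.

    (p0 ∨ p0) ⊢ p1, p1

Enumerate valuations to refute Γ ⊢ Δ:
  v=00: Γ:[(p0 ∨ p0)=F] Δ:[p1=F, p1=F] refutes=False
  v=01: Γ:[(p0 ∨ p0)=F] Δ:[p1=T, p1=T] refutes=False
  v=10: Γ:[(p0 ∨ p0)=T] Δ:[p1=F, p1=F] refutes=True  ← countermodel

Result: [1, 0]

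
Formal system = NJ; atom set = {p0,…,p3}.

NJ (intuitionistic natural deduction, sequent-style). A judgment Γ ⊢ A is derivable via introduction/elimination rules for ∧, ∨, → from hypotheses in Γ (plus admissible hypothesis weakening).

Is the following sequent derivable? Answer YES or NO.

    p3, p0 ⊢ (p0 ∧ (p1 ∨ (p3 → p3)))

Proof tree:
[∧I] p3, p0 ⊢ (p0 ∧ (p1 ∨ (p3 → p3)))
  [Ax] p0 ⊢ p0
  [Wk] p3 ⊢ (p1 ∨ (p3 → p3))
    [∨I₂]  ⊢ (p1 ∨ (p3 → p3))
      [→I]  ⊢ (p3 → p3)
        [Ax] p3 ⊢ p3

Result: YES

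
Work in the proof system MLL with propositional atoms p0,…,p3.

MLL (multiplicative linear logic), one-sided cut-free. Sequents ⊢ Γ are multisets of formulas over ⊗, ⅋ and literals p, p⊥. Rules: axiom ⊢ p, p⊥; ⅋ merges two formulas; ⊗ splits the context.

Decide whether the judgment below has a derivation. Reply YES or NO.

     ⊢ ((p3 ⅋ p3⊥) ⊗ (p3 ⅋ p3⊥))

Derivation trace:
[⊗]  ⊢ ((p3 ⅋ p3⊥) ⊗ (p3 ⅋ p3⊥))
  [⅋]  ⊢ (p3 ⅋ p3⊥)
    [Ax]  ⊢ p3, p3⊥
  [⅋]  ⊢ (p3 ⅋ p3⊥)
    [Ax]  ⊢ p3, p3⊥

Result: YES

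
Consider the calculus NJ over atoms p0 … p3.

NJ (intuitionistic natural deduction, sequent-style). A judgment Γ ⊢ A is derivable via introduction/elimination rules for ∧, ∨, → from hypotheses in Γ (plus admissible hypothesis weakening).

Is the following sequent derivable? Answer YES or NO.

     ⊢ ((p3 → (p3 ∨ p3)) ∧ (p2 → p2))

Derivation trace:
[∧I]  ⊢ ((p3 → (p3 ∨ p3)) ∧ (p2 → p2))
  [→I]  ⊢ (p3 → (p3 ∨ p3))
    [∨I₁] p3 ⊢ (p3 ∨ p3)
      [Ax] p3 ⊢ p3
  [→I]  ⊢ (p2 → p2)
    [Ax] p2 ⊢ p2

Result: YES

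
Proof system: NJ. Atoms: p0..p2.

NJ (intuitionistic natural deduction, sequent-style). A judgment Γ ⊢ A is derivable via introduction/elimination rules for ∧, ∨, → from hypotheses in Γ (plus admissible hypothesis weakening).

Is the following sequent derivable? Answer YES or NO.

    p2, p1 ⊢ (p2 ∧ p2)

Derivation (root first):
[Wk] p2, p1 ⊢ (p2 ∧ p2)
  [∧I] p2 ⊢ (p2 ∧ p2)
    [Ax] p2 ⊢ p2
    [Ax] p2 ⊢ p2

Result: YES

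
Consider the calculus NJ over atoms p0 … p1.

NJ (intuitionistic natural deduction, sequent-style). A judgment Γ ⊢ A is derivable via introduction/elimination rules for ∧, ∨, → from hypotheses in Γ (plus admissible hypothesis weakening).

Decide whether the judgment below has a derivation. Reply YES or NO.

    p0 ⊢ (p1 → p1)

Derivation (root first):
[Wk] p0 ⊢ (p1 → p1)
  [→I]  ⊢ (p1 → p1)
    [Ax] p1 ⊢ p1

Result: YES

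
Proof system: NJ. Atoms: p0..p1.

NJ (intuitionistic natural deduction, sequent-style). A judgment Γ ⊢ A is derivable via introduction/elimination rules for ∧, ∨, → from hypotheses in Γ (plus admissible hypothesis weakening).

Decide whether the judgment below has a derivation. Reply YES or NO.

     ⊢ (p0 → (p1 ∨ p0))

Derivation (root first):
[→I]  ⊢ (p0 → (p1 ∨ p0))
  [∨I₂] p0 ⊢ (p1 ∨ p0)
    [Ax] p0 ⊢ p0

Result: YES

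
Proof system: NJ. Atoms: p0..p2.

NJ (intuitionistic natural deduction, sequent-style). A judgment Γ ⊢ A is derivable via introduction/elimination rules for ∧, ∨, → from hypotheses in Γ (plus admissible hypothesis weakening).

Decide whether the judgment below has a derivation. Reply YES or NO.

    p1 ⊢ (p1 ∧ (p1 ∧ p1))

Derivation (root first):
[∧I] p1 ⊢ (p1 ∧ (p1 ∧ p1))
  [Ax] p1 ⊢ p1
  [∧I] p1 ⊢ (p1 ∧ p1)
    [Ax] p1 ⊢ p1
    [Ax] p1 ⊢ p1

Result: YES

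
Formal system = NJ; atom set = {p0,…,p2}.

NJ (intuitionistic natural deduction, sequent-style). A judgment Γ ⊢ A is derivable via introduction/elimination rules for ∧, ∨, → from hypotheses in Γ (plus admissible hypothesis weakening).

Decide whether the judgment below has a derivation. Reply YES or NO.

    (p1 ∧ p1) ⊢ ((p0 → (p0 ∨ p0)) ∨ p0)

Derivation (root first):
[∨I₁] (p1 ∧ p1) ⊢ ((p0 → (p0 ∨ p0)) ∨ p0)
  [→I] (p1 ∧ p1) ⊢ (p0 → (p0 ∨ p0))
    [∨I₁] p0, (p1 ∧ p1) ⊢ (p0 ∨ p0)
      [Wk] p0, (p1 ∧ p1) ⊢ p0
        [Ax] p0 ⊢ p0

Result: YES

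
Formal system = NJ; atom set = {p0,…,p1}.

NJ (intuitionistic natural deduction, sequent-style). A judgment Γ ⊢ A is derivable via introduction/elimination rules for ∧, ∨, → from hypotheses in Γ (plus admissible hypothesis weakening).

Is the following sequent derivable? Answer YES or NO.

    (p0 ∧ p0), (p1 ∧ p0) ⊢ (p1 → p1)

Proof tree:
[→I] (p0 ∧ p0), (p1 ∧ p0) ⊢ (p1 → p1)
  [Wk] p1, (p0 ∧ p0), (p1 ∧ p0) ⊢ p1
    [Wk] p1, (p0 ∧ p0) ⊢ p1
      [Ax] p1 ⊢ p1

Result: YES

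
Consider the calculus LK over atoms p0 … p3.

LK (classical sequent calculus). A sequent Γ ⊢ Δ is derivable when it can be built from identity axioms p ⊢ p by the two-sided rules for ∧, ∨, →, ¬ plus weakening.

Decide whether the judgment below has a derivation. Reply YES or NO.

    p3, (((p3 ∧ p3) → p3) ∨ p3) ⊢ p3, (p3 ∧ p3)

Derivation trace:
[∨L] p3, (((p3 ∧ p3) → p3) ∨ p3) ⊢ p3, (p3 ∧ p3)
  [→L] p3, ((p3 ∧ p3) → p3) ⊢ p3
    [∧R] p3 ⊢ (p3 ∧ p3)
      [Ax] p3 ⊢ p3
      [Ax] p3 ⊢ p3
    [Ax] p3 ⊢ p3
  [∧R] p3 ⊢ (p3 ∧ p3)
    [Ax] p3 ⊢ p3
    [Ax] p3 ⊢ p3

Result: YES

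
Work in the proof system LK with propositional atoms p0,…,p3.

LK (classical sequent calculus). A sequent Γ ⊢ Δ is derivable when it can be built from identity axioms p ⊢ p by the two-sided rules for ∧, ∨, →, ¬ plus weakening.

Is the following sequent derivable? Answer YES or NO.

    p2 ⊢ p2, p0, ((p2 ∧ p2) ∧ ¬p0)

Derivation trace:
[∧R] p2 ⊢ p2, p0, ((p2 ∧ p2) ∧ ¬p0)
  [∧R] p2 ⊢ p2, (p2 ∧ p2)
    [WR] p2 ⊢ p2, p2
      [Ax] p2 ⊢ p2
    [Ax] p2 ⊢ p2
  [¬R]  ⊢ p0, ¬p0
    [Ax] p0 ⊢ p0

Result: YES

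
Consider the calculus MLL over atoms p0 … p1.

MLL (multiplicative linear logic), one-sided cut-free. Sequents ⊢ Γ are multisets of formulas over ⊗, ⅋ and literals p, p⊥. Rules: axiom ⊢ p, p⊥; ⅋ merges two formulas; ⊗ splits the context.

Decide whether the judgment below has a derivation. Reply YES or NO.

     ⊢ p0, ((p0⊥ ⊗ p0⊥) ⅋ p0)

Proof tree:
[⅋]  ⊢ p0, ((p0⊥ ⊗ p0⊥) ⅋ p0)
  [⊗]  ⊢ p0, p0, (p0⊥ ⊗ p0⊥)
    [Ax]  ⊢ p0, p0⊥
    [Ax]  ⊢ p0, p0⊥

Result: YES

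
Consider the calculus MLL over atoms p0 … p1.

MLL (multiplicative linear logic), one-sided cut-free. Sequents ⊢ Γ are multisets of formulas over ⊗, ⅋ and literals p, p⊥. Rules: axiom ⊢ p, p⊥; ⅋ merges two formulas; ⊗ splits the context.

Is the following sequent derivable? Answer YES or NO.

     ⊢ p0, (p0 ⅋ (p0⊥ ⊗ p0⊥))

Derivation trace:
[⅋]  ⊢ p0, (p0 ⅋ (p0⊥ ⊗ p0⊥))
  [⊗]  ⊢ p0, p0, (p0⊥ ⊗ p0⊥)
    [Ax]  ⊢ p0, p0⊥
    [Ax]  ⊢ p0, p0⊥

Result: YES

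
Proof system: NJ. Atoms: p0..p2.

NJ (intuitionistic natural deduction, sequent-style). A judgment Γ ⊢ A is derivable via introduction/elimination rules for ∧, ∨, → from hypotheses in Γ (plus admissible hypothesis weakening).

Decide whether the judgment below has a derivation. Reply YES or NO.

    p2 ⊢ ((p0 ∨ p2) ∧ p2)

Derivation (root first):
[∧I] p2 ⊢ ((p0 ∨ p2) ∧ p2)
  [∨I₂] p2 ⊢ (p0 ∨ p2)
    [Ax] p2 ⊢ p2
  [Ax] p2 ⊢ p2

Result: YES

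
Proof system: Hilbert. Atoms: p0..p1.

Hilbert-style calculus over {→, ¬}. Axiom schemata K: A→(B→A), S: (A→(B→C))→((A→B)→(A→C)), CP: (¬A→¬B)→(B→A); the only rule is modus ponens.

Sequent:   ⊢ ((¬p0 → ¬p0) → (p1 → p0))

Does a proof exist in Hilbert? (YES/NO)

Search for a countermodel by truth-table:
  v=00: Γ:[] Δ:[((¬p0 → ¬p0) → (p1 → p0))=T] refutes=False
  v=01: Γ:[] Δ:[((¬p0 → ¬p0) → (p1 → p0))=F] refutes=True  ← countermodel

Result: NO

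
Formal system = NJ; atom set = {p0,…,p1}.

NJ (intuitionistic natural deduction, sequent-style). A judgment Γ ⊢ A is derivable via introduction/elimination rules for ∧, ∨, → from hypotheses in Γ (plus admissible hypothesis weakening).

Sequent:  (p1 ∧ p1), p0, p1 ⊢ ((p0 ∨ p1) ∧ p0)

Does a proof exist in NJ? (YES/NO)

Derivation (root first):
[Wk] (p1 ∧ p1), p0, p1 ⊢ ((p0 ∨ p1) ∧ p0)
  [∧I] (p1 ∧ p1), p0 ⊢ ((p0 ∨ p1) ∧ p0)
    [Wk] p0, (p1 ∧ p1) ⊢ (p0 ∨ p1)
      [∨I₁] p0 ⊢ (p0 ∨ p1)
        [Ax] p0 ⊢ p0
    [Ax] p0 ⊢ p0

Result: YES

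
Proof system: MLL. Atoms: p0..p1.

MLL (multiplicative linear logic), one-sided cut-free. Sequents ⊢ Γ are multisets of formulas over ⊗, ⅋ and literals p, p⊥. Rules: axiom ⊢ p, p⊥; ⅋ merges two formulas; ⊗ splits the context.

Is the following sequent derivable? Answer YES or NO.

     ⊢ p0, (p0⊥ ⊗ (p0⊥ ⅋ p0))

Derivation trace:
[⊗]  ⊢ p0, (p0⊥ ⊗ (p0⊥ ⅋ p0))
  [Ax]  ⊢ p0, p0⊥
  [⅋]  ⊢ (p0⊥ ⅋ p0)
    [Ax]  ⊢ p0, p0⊥

Result: YES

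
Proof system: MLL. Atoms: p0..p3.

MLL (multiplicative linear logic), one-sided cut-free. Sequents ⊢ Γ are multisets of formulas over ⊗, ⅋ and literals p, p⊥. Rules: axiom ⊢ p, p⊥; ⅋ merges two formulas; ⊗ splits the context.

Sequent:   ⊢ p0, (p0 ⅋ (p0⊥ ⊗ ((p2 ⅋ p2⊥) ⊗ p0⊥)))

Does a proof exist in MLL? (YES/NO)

Derivation trace:
[⅋]  ⊢ p0, (p0 ⅋ (p0⊥ ⊗ ((p2 ⅋ p2⊥) ⊗ p0⊥)))
  [⊗]  ⊢ p0, p0, (p0⊥ ⊗ ((p2 ⅋ p2⊥) ⊗ p0⊥))
    [Ax]  ⊢ p0, p0⊥
    [⊗]  ⊢ p0, ((p2 ⅋ p2⊥) ⊗ p0⊥)
      [⅋]  ⊢ (p2 ⅋ p2⊥)
        [Ax]  ⊢ p2, p2⊥
      [Ax]  ⊢ p0, p0⊥

Result: YES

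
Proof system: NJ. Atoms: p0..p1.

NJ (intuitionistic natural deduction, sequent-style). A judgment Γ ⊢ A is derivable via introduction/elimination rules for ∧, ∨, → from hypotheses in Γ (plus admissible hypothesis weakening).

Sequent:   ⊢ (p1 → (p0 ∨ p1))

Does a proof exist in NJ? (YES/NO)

Proof tree:
[→I]  ⊢ (p1 → (p0 ∨ p1))
  [∨I₂] p1 ⊢ (p0 ∨ p1)
    [Ax] p1 ⊢ p1

Result: YES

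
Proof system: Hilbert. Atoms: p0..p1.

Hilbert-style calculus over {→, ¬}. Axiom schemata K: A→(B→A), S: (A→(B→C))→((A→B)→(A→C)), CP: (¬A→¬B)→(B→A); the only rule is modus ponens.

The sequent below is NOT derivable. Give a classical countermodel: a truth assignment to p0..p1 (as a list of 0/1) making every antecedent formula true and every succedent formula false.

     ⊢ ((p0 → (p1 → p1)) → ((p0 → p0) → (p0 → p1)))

Truth-table refutation:
  v=00: Γ:[] Δ:[((p0 → (p1 → p1)) → ((p0 → p0) → (p0 → p1)))=T] refutes=False
  v=01: Γ:[] Δ:[((p0 → (p1 → p1)) → ((p0 → p0) → (p0 → p1)))=T] refutes=False
  v=10: Γ:[] Δ:[((p0 → (p1 → p1)) → ((p0 → p0) → (p0 → p1)))=F] refutes=True  ← countermodel

Result: [1, 0]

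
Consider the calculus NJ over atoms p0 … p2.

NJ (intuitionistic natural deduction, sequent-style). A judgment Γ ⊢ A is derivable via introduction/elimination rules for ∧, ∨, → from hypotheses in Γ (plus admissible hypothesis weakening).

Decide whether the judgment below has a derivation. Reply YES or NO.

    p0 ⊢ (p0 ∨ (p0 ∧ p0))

Derivation (root first):
[∨I₂] p0 ⊢ (p0 ∨ (p0 ∧ p0))
  [∧I] p0 ⊢ (p0 ∧ p0)
    [Ax] p0 ⊢ p0
    [Ax] p0 ⊢ p0

Result: YES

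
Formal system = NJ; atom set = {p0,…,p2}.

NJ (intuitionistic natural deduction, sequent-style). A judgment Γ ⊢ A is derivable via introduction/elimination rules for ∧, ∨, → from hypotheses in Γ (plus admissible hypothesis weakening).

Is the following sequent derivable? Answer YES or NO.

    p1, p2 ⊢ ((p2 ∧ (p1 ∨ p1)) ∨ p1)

Derivation (root first):
[∨I₁] p1, p2 ⊢ ((p2 ∧ (p1 ∨ p1)) ∨ p1)
  [∧I] p1, p2 ⊢ (p2 ∧ (p1 ∨ p1))
    [Ax] p2 ⊢ p2
    [∨I₂] p1 ⊢ (p1 ∨ p1)
      [Ax] p1 ⊢ p1

Result: YES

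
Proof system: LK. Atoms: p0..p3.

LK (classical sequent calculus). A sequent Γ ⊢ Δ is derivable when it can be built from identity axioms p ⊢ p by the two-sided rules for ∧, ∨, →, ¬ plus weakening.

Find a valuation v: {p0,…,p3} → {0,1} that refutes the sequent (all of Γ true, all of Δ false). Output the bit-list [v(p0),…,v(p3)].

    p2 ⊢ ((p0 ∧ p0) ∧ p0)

Truth-table refutation:
  v=0000: Γ:[p2=F] Δ:[((p0 ∧ p0) ∧ p0)=F] refutes=False
  v=0001: Γ:[p2=F] Δ:[((p0 ∧ p0) ∧ p0)=F] refutes=False
  v=0010: Γ:[p2=T] Δ:[((p0 ∧ p0) ∧ p0)=F] refutes=True  ← countermodel

Result: [0, 0, 1, 0]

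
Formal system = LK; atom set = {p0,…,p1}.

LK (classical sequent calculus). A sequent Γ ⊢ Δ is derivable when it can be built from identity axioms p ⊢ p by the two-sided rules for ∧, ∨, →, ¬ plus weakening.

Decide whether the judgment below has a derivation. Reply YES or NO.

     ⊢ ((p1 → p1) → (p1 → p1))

Proof tree:
[→R]  ⊢ ((p1 → p1) → (p1 → p1))
  [→R] (p1 → p1) ⊢ (p1 → p1)
    [→L] p1, (p1 → p1) ⊢ p1
      [Ax] p1 ⊢ p1
      [Ax] p1 ⊢ p1

Result: YES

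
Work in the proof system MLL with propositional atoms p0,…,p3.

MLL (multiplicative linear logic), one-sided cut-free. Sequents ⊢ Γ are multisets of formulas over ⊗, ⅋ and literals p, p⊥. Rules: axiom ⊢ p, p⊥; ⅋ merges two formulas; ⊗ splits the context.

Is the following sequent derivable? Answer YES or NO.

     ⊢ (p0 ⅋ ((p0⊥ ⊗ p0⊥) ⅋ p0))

Derivation (root first):
[⅋]  ⊢ (p0 ⅋ ((p0⊥ ⊗ p0⊥) ⅋ p0))
  [⅋]  ⊢ p0, ((p0⊥ ⊗ p0⊥) ⅋ p0)
    [⊗]  ⊢ p0, p0, (p0⊥ ⊗ p0⊥)
      [Ax]  ⊢ p0, p0⊥
      [Ax]  ⊢ p0, p0⊥

Result: YES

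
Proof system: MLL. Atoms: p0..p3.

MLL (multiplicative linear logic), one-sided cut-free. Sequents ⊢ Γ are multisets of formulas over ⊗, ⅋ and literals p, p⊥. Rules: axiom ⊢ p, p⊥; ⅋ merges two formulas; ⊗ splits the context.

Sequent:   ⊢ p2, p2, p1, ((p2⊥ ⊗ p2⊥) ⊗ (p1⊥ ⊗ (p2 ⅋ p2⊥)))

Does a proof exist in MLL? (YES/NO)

Derivation trace:
[⊗]  ⊢ p2, p2, p1, ((p2⊥ ⊗ p2⊥) ⊗ (p1⊥ ⊗ (p2 ⅋ p2⊥)))
  [⊗]  ⊢ p2, p2, (p2⊥ ⊗ p2⊥)
    [Ax]  ⊢ p2, p2⊥
    [Ax]  ⊢ p2, p2⊥
  [⊗]  ⊢ p1, (p1⊥ ⊗ (p2 ⅋ p2⊥))
    [Ax]  ⊢ p1, p1⊥
    [⅋]  ⊢ (p2 ⅋ p2⊥)
      [Ax]  ⊢ p2, p2⊥

Result: YES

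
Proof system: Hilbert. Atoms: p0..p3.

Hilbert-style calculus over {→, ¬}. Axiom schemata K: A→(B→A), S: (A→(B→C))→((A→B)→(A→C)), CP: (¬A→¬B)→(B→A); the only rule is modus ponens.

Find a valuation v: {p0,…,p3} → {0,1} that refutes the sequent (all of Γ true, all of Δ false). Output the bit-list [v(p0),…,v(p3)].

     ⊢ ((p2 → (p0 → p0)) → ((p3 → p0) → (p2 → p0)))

Search for a countermodel by truth-table:
  v=0000: Γ:[] Δ:[((p2 → (p0 → p0)) → ((p3 → p0) → (p2 → p0)))=T] refutes=False
  v=0001: Γ:[] Δ:[((p2 → (p0 → p0)) → ((p3 → p0) → (p2 → p0)))=T] refutes=False
  v=0010: Γ:[] Δ:[((p2 → (p0 → p0)) → ((p3 → p0) → (p2 → p0)))=F] refutes=True  ← countermodel

Result: [0, 0, 1, 0]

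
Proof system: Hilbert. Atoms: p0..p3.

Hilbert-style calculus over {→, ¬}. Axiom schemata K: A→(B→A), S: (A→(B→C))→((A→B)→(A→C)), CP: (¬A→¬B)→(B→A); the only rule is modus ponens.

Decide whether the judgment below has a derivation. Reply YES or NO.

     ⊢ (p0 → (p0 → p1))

Search for a countermodel by truth-table:
  v=0000: Γ:[] Δ:[(p0 → (p0 → p1))=T] refutes=False
  v=0001: Γ:[] Δ:[(p0 → (p0 → p1))=T] refutes=False
  v=0010: Γ:[] Δ:[(p0 → (p0 → p1))=T] refutes=False
  v=0011: Γ:[] Δ:[(p0 → (p0 → p1))=T] refutes=False
  v=0100: Γ:[] Δ:[(p0 → (p0 → p1))=T] refutes=False
  v=0101: Γ:[] Δ:[(p0 → (p0 → p1))=T] refutes=False
  v=0110: Γ:[] Δ:[(p0 → (p0 → p1))=T] refutes=False
  v=0111: Γ:[] Δ:[(p0 → (p0 → p1))=T] refutes=False
  v=1000: Γ:[] Δ:[(p0 → (p0 → p1))=F] refutes=True  ← countermodel

Result: NO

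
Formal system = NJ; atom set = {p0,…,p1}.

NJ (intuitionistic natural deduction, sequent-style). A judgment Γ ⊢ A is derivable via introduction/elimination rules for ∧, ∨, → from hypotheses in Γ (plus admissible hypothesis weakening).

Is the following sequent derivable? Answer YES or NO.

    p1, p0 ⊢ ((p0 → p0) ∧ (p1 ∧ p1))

Derivation (root first):
[∧I] p1, p0 ⊢ ((p0 → p0) ∧ (p1 ∧ p1))
  [Wk] p0 ⊢ (p0 → p0)
    [→I]  ⊢ (p0 → p0)
      [Ax] p0 ⊢ p0
  [∧I] p1 ⊢ (p1 ∧ p1)
    [Ax] p1 ⊢ p1
    [Ax] p1 ⊢ p1

Result: YES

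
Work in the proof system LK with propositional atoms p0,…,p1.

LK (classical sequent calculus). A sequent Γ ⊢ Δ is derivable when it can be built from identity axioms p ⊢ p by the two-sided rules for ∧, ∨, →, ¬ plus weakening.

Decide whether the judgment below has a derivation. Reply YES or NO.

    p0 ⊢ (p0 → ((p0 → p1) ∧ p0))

Truth-table refutation:
  v=00: Γ:[p0=F] Δ:[(p0 → ((p0 → p1) ∧ p0))=T] refutes=False
  v=01: Γ:[p0=F] Δ:[(p0 → ((p0 → p1) ∧ p0))=T] refutes=False
  v=10: Γ:[p0=T] Δ:[(p0 → ((p0 → p1) ∧ p0))=F] refutes=True  ← countermodel

Result: NO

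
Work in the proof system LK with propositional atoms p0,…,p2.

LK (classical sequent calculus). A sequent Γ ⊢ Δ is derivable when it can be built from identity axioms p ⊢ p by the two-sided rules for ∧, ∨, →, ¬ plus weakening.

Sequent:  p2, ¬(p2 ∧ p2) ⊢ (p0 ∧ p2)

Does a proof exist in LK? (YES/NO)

Derivation trace:
[∧R] p2, ¬(p2 ∧ p2) ⊢ (p0 ∧ p2)
  [¬L] p2, ¬(p2 ∧ p2) ⊢ p0
    [WR] p2 ⊢ (p2 ∧ p2), p0
      [∧R] p2 ⊢ (p2 ∧ p2)
        [Ax] p2 ⊢ p2
        [Ax] p2 ⊢ p2
  [Ax] p2 ⊢ p2

Result: YES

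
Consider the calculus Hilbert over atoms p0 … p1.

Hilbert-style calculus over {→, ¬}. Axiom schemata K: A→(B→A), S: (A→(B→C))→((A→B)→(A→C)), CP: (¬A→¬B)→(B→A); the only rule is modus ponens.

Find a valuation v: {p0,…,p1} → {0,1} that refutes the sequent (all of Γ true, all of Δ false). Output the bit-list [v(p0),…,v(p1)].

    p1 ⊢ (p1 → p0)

Enumerate valuations to refute Γ ⊢ Δ:
  v=00: Γ:[p1=F] Δ:[(p1 → p0)=T] refutes=False
  v=01: Γ:[p1=T] Δ:[(p1 → p0)=F] refutes=True  ← countermodel

Result: [0, 1]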